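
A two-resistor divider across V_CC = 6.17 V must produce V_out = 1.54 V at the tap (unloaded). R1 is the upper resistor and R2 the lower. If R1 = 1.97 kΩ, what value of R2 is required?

Required fraction k = V_out/V_CC = 0.2496.
Rearranging, R2 = R1·k/(1−k) = 1.97 × 0.3326 = 0.6552 kΩ.

R2 ≈ 0.655 kΩ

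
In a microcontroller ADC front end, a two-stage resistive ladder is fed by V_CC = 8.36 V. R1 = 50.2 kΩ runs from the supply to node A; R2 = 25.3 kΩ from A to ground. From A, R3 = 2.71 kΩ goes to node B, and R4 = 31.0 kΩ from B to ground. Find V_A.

V_A ≈ 1.87 V

Node A sees R2 in parallel with the series input of stage 2, R3 + R4 = 33.71 kΩ.
R2 ‖ (R3+R4) = 14.45 kΩ.
So V_A = 8.36 × 0.2235 = 1.869 V.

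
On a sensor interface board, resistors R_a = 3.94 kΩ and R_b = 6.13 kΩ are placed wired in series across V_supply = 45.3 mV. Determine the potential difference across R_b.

Series total: ΣR = 3.94 + 6.13 = 10.07 kΩ.
V = V_supply · R/ΣR = 45.3 × 0.6087 = 27.58 mV.

V ≈ 27.6 mV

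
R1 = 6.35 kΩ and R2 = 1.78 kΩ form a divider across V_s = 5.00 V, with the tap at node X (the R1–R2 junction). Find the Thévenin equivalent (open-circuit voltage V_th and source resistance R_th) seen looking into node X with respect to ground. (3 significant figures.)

Open-circuit (no load on X): V_th = V_s · R2/(R1 + R2) = 5.00 × 1.78/(6.350 + 1.78) = 1.095 V.
Zeroing V_s shorts the top of R1 to ground, so R_th = R1 ‖ R2 = 1.390 kΩ.

V_th ≈ 1.09 V, R_th ≈ 1.39 kΩ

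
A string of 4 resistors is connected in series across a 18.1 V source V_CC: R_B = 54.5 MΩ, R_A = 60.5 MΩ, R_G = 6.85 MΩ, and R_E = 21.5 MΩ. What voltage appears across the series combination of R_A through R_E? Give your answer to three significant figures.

Series total: ΣR = 54.5 + 60.5 + 6.85 + 21.5 = 143.3 MΩ.
R_{R_A..R_E} = 60.5 + 6.85 + 21.5 = 88.85 MΩ.
V = V_CC · R/ΣR = 18.1 × 0.6198 = 11.22 V.

V ≈ 11.2 V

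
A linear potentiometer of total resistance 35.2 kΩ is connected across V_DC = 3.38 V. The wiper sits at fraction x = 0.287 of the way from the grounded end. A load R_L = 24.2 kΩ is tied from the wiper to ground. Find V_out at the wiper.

V_out ≈ 0.748 V

The pot divides into 25.10 kΩ above the wiper and 10.10 kΩ below.
Lower segment in parallel with the load: 10.10 ‖ 24.2 = 7.127 kΩ.
Then V_out = V_DC · 7.127/(25.10 + 7.127) = 0.7476 V.
(Unloaded: V_out = x·V_DC = 0.970 V.)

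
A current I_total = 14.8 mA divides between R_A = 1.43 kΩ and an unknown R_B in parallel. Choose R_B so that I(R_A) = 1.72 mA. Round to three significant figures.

Two-branch current divider: I_A = I_total · R_B/(R_A + R_B).
1.72/14.8 = R_B/(R_A + R_B) → R_B = R_A · (0.1162)/(1 − 0.1162) = 1.43 × 0.1315 = 0.1880 kΩ.

R_B ≈ 0.188 kΩ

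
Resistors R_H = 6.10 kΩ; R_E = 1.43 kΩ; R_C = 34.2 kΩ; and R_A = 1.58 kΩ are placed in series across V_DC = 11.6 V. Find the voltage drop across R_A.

V ≈ 0.423 V

Total series resistance ΣR = 6.10 + 1.43 + 34.2 + 1.58 = 43.31 kΩ.
By the voltage-divider rule, V = 11.6 × 1.580/43.31 = 0.4232 V.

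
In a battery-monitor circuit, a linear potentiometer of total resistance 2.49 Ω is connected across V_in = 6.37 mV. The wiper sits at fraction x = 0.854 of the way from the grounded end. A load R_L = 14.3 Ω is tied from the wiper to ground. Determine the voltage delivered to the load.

Lower segment x·R_p = 2.126 Ω; upper segment (1−x)·R_p = 0.3635 Ω.
Lower segment in parallel with the load: 2.126 ‖ 14.3 = 1.851 Ω.
V_out = 6.37 × 1.851/(0.3635 + 1.851) = 5.324 mV.

V_out ≈ 5.32 mV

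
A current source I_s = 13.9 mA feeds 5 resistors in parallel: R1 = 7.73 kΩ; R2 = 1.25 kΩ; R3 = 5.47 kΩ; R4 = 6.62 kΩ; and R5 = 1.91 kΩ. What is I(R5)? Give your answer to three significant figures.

I ≈ 4.07 mA

Total conductance ΣG = 1/7.73 + 1/1.25 + 1/5.47 + 1/6.62 + 1/1.91 = 1.787 (units of 1/kΩ).
R5 takes the fraction G_k/ΣG = 0.5236/1.787 = 0.2930, so I = 13.9 × 0.2930 = 4.073 mA.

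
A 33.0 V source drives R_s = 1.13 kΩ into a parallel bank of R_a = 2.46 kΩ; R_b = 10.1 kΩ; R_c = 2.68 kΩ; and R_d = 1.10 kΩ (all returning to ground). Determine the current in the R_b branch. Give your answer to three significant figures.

Parallel bank: R_p = 1/(1/2.46 + 1/10.1 + 1/2.68 + 1/1.10) = 0.5594 kΩ.
Node voltage V_A = V_in · R_p/(R_s + R_p) = 33.0 × 0.3311 = 10.93 V.
I(R_b) = V_A / R_b = 10.93/10.1 = 1.082 mA.
(Check via current divider: I_total = 19.53 mA; share G_k/ΣG = 0.05538 → same result.)

I ≈ 1.08 mA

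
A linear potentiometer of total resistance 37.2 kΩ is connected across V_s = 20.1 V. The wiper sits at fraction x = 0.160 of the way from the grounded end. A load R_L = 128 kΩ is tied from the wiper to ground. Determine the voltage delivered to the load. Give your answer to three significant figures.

The pot divides into 31.25 kΩ above the wiper and 5.952 kΩ below.
Lower segment in parallel with the load: 5.952 ‖ 128 = 5.688 kΩ.
Then V_out = V_s · 5.688/(31.25 + 5.688) = 3.095 V.

V_out ≈ 3.10 V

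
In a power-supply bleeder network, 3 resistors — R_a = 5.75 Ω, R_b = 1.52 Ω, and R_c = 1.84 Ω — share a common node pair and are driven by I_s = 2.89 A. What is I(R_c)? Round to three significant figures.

Conductances: ΣG = 1/5.75 + 1/1.52 + 1/1.84 = 1.375 (1/Ω).
R_c takes the fraction G_k/ΣG = 0.5435/1.375 = 0.3952, so I = 2.89 × 0.3952 = 1.142 A.

I ≈ 1.14 A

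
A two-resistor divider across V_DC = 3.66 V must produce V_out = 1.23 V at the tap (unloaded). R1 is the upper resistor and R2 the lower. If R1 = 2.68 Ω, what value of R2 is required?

R2 ≈ 1.36 Ω

The divider ratio is R2/(R1+R2) = 1.23/3.66 = 0.3361.
So R2 = R1 · V_out/(V_DC − V_out) = 2.68 × 1.23/(3.66 − 1.23) = 2.68 × 0.5062 = 1.357 Ω.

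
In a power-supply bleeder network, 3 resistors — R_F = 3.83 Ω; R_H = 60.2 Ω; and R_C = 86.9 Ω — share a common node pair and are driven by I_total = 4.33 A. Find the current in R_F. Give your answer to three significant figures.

I ≈ 3.91 A

Total conductance ΣG = 1/3.83 + 1/60.2 + 1/86.9 = 0.2892 (units of 1/Ω).
Current divider: I(R_F) = I_total · G_k/ΣG = 4.33 × (0.2611/0.2892) = 4.33 × 0.9028 = 3.909 A.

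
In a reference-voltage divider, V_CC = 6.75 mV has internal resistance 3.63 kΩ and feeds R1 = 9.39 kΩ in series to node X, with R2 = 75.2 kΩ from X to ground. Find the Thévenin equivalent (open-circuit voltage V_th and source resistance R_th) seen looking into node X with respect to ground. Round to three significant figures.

R1' = 3.63 + 9.39 = 13.02 kΩ (source resistance + R1).
V_th is the unloaded tap voltage: V_CC · R2/(R1'+R2) = 6.75 × 0.8524 = 5.754 mV.
With V_CC suppressed (replaced by a short), R_th = R1' ‖ R2 = (13.02 × 75.2)/(13.02 + 75.2) = 11.10 kΩ.

V_th ≈ 5.75 mV, R_th ≈ 11.1 kΩ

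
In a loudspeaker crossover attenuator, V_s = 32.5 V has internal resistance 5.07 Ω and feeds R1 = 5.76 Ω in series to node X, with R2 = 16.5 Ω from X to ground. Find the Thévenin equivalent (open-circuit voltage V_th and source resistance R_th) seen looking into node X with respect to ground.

R1' = 5.07 + 5.76 = 10.83 Ω (source resistance + R1).
Open-circuit (no load on X): V_th = V_s · R2/(R1' + R2) = 32.5 × 16.5/(10.83 + 16.5) = 19.62 V.
Looking into X with the source shorted: R_th = R1'·R2/(R1'+R2) = 10.83 × 16.5/27.33 = 6.538 Ω.

V_th ≈ 19.6 V, R_th ≈ 6.54 Ω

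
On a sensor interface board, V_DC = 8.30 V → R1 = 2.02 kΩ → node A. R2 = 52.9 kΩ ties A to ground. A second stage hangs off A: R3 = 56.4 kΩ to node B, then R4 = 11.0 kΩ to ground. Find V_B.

Node A sees R2 in parallel with the series input of stage 2, R3 + R4 = 67.40 kΩ.
Effective lower resistance at A: R2 ‖ 67.40 = 29.64 kΩ.
V_A = 8.30 × 29.64/(2.02 + 29.64) = 7.770 V.
Stage 2 is unloaded, so V_B = V_A · R4/(R3+R4) = 7.770 × 11.0/67.40 = 1.268 V.

V_B ≈ 1.27 V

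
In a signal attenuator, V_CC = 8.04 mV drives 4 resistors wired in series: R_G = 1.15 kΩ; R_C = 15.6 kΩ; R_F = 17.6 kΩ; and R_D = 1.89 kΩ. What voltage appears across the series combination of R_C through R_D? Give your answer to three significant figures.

V ≈ 7.78 mV

ΣR = 1.15 + 15.6 + 17.6 + 1.89 = 36.24 kΩ.
R_{R_C..R_D} = 15.6 + 17.6 + 1.89 = 35.09 kΩ.
V = V_CC · R/ΣR = 8.04 × 0.9683 = 7.785 mV.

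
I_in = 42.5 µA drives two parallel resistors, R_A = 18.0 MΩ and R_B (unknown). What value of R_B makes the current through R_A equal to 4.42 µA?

R_B ≈ 2.09 MΩ

Two-branch current divider: I_A = I_in · R_B/(R_A + R_B).
4.42/42.5 = R_B/(R_A + R_B) → R_B = R_A · (0.1040)/(1 − 0.1040) = 18.0 × 0.1161 = 2.089 MΩ.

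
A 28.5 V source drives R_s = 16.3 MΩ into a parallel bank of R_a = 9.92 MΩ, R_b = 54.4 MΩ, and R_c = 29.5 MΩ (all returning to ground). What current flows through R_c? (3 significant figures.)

Combine the parallel branches: R_p = (1/9.92 + 1/54.4 + 1/29.5)⁻¹ = 6.532 MΩ.
V_A by voltage divider: V_A = 28.5 × 6.532/(16.3 + 6.532) = 8.154 V.
I(R_c) = V_A / R_c = 8.154/29.5 = 0.2764 µA.

I ≈ 0.276 µA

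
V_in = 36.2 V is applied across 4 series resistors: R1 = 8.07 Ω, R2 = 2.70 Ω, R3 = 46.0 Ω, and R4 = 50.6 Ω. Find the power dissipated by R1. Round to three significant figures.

Series current I = V_in/ΣR = 36.2/107.4 = 0.3372 A.
V(R1) = I·R = 2.721 V; P = V·I = 2.721 × 0.3372 = 0.9173 W.

P ≈ 0.917 W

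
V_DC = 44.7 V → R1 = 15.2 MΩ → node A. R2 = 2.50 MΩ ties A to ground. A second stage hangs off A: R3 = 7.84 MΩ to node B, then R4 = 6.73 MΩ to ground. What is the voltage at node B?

Node A sees R2 in parallel with the series input of stage 2, R3 + R4 = 14.57 MΩ.
Effective lower resistance at A: R2 ‖ 14.57 = 2.134 MΩ.
V_A = 44.7 × 2.134/(15.2 + 2.134) = 5.503 V.
Stage 2 is unloaded, so V_B = V_A · R4/(R3+R4) = 5.503 × 6.73/14.57 = 2.542 V.

V_B ≈ 2.54 V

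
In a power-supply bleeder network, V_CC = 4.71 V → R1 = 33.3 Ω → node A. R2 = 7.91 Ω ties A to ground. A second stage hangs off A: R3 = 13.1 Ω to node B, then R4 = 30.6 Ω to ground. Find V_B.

V_B ≈ 0.552 V

Looking into the second stage from A: R3 + R4 = 43.70 Ω appears in parallel with R2.
Effective lower resistance at A: R2 ‖ 43.70 = 6.698 Ω.
First divider: V_A = V_CC · 6.698/(33.3 + 6.698) = 0.7887 V.
Stage 2 is unloaded, so V_B = V_A · R4/(R3+R4) = 0.7887 × 30.6/43.70 = 0.5523 V.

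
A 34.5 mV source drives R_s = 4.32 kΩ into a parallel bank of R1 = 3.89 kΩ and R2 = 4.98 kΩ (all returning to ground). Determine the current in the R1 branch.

Parallel bank: R_p = 1/(1/3.89 + 1/4.98) = 2.184 kΩ.
V_A = 34.5 × 2.184/6.504 = 11.58 mV.
I(R1) = V_A / R1 = 11.58/3.89 = 2.978 µA.

I ≈ 2.98 µA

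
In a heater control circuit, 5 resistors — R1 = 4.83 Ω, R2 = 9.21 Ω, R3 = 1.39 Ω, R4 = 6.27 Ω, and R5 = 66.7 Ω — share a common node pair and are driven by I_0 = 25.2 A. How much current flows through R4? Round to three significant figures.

I ≈ 3.32 A

Conductances: ΣG = 1/4.83 + 1/9.21 + 1/1.39 + 1/6.27 + 1/66.7 = 1.210 (1/Ω).
R4 takes the fraction G_k/ΣG = 0.1595/1.210 = 0.1319, so I = 25.2 × 0.1319 = 3.323 A.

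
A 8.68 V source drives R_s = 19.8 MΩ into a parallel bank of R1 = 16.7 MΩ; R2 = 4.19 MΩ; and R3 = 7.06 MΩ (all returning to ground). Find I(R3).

Parallel bank: R_p = 1/(1/16.7 + 1/4.19 + 1/7.06) = 2.272 MΩ.
V_A = 8.68 × 2.272/22.07 = 0.8934 V.
Branch current I = V_A/R3 = 0.8934/7.06 = 0.1265 µA.

I ≈ 0.127 µA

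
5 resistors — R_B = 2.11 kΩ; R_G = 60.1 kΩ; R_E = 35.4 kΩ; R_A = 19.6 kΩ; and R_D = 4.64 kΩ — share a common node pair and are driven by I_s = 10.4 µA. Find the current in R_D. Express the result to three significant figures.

Conductances: ΣG = 1/2.11 + 1/60.1 + 1/35.4 + 1/19.6 + 1/4.64 = 0.7854 (1/kΩ).
R_D takes the fraction G_k/ΣG = 0.2155/0.7854 = 0.2744, so I = 10.4 × 0.2744 = 2.854 µA.

I ≈ 2.85 µA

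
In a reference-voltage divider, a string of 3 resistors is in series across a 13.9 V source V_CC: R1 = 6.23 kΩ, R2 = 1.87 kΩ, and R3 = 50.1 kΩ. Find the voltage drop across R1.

Total series resistance ΣR = 6.23 + 1.87 + 50.1 = 58.20 kΩ.
V = V_CC · R/ΣR = 13.9 × 0.1070 = 1.488 V.

V ≈ 1.49 V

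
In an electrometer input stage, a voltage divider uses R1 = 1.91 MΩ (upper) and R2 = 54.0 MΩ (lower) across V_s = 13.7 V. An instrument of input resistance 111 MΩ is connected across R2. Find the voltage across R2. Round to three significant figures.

First combine the lower leg with the load: R2 ‖ R_L = 36.33 MΩ.
Then V_out = V_s · R2'/(R1 + R2') = 13.7 × 36.33/38.24 = 13.02 V.
(Unloaded it would be 13.2 V; the load pulls it down.)

V_out ≈ 13.0 V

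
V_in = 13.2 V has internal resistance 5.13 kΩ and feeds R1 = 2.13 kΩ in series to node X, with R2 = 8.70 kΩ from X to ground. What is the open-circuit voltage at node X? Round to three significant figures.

R1' = 5.13 + 2.13 = 7.260 kΩ (source resistance + R1).
With X open, the divider is unloaded: V_th = 13.2 × 8.70/15.96 = 7.195 V.

V_th ≈ 7.20 V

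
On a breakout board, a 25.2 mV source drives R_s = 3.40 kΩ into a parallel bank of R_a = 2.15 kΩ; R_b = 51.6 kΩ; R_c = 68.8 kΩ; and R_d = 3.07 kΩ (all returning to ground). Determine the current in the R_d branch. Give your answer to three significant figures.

Parallel bank: R_p = 1/(1/2.15 + 1/51.6 + 1/68.8 + 1/3.07) = 1.212 kΩ.
Node voltage V_A = V_s · R_p/(R_s + R_p) = 25.2 × 0.2629 = 6.624 mV.
I(R_d) = V_A / R_d = 6.624/3.07 = 2.158 µA.

I ≈ 2.16 µA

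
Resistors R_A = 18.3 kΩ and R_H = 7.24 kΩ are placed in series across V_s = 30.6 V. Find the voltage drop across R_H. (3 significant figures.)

V ≈ 8.67 V

ΣR = 18.3 + 7.24 = 25.54 kΩ.
V = V_s · R/ΣR = 30.6 × 0.2835 = 8.674 V.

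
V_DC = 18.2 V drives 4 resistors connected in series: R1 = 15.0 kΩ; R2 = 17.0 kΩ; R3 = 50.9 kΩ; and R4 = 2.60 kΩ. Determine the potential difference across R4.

Total series resistance ΣR = 15.0 + 17.0 + 50.9 + 2.60 = 85.50 kΩ.
By the voltage-divider rule, V = 18.2 × 2.600/85.50 = 0.5535 V.

V ≈ 0.553 V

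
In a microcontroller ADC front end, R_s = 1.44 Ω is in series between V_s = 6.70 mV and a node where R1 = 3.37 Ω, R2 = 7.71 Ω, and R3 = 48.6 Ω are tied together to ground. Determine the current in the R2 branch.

I ≈ 0.529 mA

Combine the parallel branches: R_p = (1/3.37 + 1/7.71 + 1/48.6)⁻¹ = 2.237 Ω.
V_A = 6.70 × 2.237/3.677 = 4.076 mV.
I(R2) = V_A / R2 = 4.076/7.71 = 0.5287 mA.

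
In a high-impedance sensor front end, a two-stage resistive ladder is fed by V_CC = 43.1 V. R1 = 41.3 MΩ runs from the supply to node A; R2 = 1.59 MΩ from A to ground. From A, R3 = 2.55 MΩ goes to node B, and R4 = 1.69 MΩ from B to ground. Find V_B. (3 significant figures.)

The second stage (R3 + R4 = 4.240 MΩ) loads node A in parallel with R2.
Effective lower resistance at A: R2 ‖ 4.240 = 1.156 MΩ.
So V_A = 43.1 × 0.02724 = 1.174 V.
V_B = V_A × 0.3986 = 0.4679 V.

V_B ≈ 0.468 V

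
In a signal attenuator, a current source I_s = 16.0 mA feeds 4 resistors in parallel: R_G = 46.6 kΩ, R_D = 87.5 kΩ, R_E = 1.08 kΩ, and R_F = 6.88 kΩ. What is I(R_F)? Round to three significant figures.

I ≈ 2.11 mA

Total conductance ΣG = 1/46.6 + 1/87.5 + 1/1.08 + 1/6.88 = 1.104 (units of 1/kΩ).
R_F takes the fraction G_k/ΣG = 0.1453/1.104 = 0.1316, so I = 16.0 × 0.1316 = 2.106 mA.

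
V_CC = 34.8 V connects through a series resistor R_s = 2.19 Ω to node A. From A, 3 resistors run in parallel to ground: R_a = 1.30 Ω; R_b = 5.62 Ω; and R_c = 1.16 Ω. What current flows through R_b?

Equivalent of the parallel group: R_p = 0.5527 Ω.
V_A by voltage divider: V_A = 34.8 × 0.5527/(2.19 + 0.5527) = 7.013 V.
Branch current I = V_A/R_b = 7.013/5.62 = 1.248 A.

I ≈ 1.25 A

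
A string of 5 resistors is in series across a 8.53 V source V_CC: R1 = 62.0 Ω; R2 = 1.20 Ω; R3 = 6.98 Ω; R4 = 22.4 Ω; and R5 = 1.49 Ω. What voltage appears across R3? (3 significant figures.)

V ≈ 0.633 V

ΣR = 62.0 + 1.20 + 6.98 + 22.4 + 1.49 = 94.07 Ω.
By the voltage-divider rule, V = 8.53 × 6.980/94.07 = 0.6329 V.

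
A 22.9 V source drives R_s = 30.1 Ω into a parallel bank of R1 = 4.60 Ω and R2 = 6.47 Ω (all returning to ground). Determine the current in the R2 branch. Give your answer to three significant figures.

Combine the parallel branches: R_p = (1/4.60 + 1/6.47)⁻¹ = 2.689 Ω.
V_A = 22.9 × 2.689/32.79 = 1.878 V.
I(R2) = V_A / R2 = 1.878/6.47 = 0.2902 A.
(Check via current divider: I_total = 0.6984 A; share G_k/ΣG = 0.4155 → same result.)

I ≈ 0.290 A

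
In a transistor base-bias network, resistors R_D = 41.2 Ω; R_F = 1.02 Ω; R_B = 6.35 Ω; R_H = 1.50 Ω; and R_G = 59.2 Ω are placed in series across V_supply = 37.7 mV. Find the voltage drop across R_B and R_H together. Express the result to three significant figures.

Total series resistance ΣR = 41.2 + 1.02 + 6.35 + 1.50 + 59.2 = 109.3 Ω.
R_{R_B..R_H} = 6.35 + 1.50 = 7.850 Ω.
Voltage divider: V = V_supply · (7.850 / 109.3) = 37.7 × 0.07184 = 2.708 mV.

V ≈ 2.71 mV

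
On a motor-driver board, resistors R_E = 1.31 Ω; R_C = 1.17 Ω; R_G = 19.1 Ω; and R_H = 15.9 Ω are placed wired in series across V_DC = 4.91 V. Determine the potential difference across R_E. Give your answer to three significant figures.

V ≈ 0.172 V

Total series resistance ΣR = 1.31 + 1.17 + 19.1 + 15.9 = 37.48 Ω.
By the voltage-divider rule, V = 4.91 × 1.310/37.48 = 0.1716 V.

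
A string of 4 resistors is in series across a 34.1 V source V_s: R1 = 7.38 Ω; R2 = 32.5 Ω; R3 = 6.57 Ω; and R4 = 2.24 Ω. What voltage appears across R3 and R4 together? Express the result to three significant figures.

ΣR = 7.38 + 32.5 + 6.57 + 2.24 = 48.69 Ω.
R_{R3..R4} = 6.57 + 2.24 = 8.810 Ω.
By the voltage-divider rule, V = 34.1 × 8.810/48.69 = 6.170 V.

V ≈ 6.17 V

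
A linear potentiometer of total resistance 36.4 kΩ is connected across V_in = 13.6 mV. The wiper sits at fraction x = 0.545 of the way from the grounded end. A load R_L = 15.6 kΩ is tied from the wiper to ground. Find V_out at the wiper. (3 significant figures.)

Split the track: R_lower = x·R_p = 19.84 kΩ, R_upper = (1−x)·R_p = 16.56 kΩ.
(x·R_p) ‖ R_L = 8.733 kΩ.
Then V_out = V_in · 8.733/(16.56 + 8.733) = 4.695 mV.

V_out ≈ 4.70 mV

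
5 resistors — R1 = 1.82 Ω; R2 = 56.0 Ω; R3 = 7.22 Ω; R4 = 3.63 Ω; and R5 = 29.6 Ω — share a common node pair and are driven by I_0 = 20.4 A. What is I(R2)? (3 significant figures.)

I ≈ 0.359 A

Total conductance ΣG = 1/1.82 + 1/56.0 + 1/7.22 + 1/3.63 + 1/29.6 = 1.015 (units of 1/Ω).
Current divider: I(R2) = I_0 · G_k/ΣG = 20.4 × (0.01786/1.015) = 20.4 × 0.01759 = 0.3589 A.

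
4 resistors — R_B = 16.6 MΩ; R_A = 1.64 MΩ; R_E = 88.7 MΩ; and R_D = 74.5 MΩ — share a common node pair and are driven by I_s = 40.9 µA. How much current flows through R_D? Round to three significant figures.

I ≈ 0.790 µA

Conductances: ΣG = 1/16.6 + 1/1.64 + 1/88.7 + 1/74.5 = 0.6947 (1/MΩ).
R_D takes the fraction G_k/ΣG = 0.01342/0.6947 = 0.01932, so I = 40.9 × 0.01932 = 0.7903 µA.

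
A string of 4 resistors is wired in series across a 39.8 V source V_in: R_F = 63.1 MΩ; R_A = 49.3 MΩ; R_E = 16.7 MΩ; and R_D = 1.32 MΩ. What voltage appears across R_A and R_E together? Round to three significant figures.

Series total: ΣR = 63.1 + 49.3 + 16.7 + 1.32 = 130.4 MΩ.
R_{R_A..R_E} = 49.3 + 16.7 = 66.00 MΩ.
Voltage divider: V = V_in · (66.00 / 130.4) = 39.8 × 0.5061 = 20.14 V.

V ≈ 20.1 V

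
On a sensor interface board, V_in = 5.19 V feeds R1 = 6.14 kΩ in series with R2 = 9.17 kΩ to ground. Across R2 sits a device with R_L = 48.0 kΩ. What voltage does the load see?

The load sits in parallel with R2, giving an effective lower resistance R2' = R2·R_L/(R2+R_L) = 7.699 kΩ.
Now apply the divider: V_out = 5.19 × 0.5563 = 2.887 V.

V_out ≈ 2.89 V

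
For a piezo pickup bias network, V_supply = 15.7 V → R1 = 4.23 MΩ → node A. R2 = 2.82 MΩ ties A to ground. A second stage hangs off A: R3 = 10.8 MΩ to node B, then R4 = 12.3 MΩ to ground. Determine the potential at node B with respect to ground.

V_B ≈ 3.12 V

Node A sees R2 in parallel with the series input of stage 2, R3 + R4 = 23.10 MΩ.
R2 ‖ (R3+R4) = 2.513 MΩ.
V_A = 15.7 × 2.513/(4.23 + 2.513) = 5.851 V.
Then the unloaded second divider: V_B = V_A × R4/(R3+R4) = 5.851 × 0.5325 = 3.116 V.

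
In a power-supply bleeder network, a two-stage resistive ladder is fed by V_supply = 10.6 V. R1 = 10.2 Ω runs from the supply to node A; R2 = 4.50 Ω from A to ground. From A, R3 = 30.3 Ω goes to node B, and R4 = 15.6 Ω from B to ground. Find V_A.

V_A ≈ 3.04 V

Node A sees R2 in parallel with the series input of stage 2, R3 + R4 = 45.90 Ω.
R2 ‖ (R3+R4) = 4.098 Ω.
So V_A = 10.6 × 0.2866 = 3.038 V.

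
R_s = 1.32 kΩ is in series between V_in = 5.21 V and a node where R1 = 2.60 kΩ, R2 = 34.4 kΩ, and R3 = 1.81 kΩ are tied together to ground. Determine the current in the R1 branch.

I ≈ 0.881 mA

Equivalent of the parallel group: R_p = 1.035 kΩ.
V_A by voltage divider: V_A = 5.21 × 1.035/(1.32 + 1.035) = 2.290 V.
I(R1) = V_A / R1 = 2.290/2.60 = 0.8807 mA.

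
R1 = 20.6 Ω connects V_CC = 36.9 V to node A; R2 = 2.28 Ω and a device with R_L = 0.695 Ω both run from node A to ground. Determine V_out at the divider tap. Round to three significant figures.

V_out ≈ 0.930 V

R2 ‖ R_L = (2.28 × 0.695)/(2.28 + 0.695) = 0.5326 Ω.
Then V_out = V_CC · R2'/(R1 + R2') = 36.9 × 0.5326/21.13 = 0.9300 V.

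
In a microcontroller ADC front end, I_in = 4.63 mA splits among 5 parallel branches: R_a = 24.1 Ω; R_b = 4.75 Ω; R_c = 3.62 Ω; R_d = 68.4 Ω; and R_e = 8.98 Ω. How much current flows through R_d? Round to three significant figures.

ΣG = 1/24.1 + 1/4.75 + 1/3.62 + 1/68.4 + 1/8.98 = 0.6542.
Current divider: I(R_d) = I_in · G_k/ΣG = 4.63 × (0.01462/0.6542) = 4.63 × 0.02235 = 0.1035 mA.

I ≈ 0.103 mA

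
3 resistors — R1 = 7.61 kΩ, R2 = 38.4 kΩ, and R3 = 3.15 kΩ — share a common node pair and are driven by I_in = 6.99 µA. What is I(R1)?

I ≈ 1.93 µA

Total conductance ΣG = 1/7.61 + 1/38.4 + 1/3.15 = 0.4749 (units of 1/kΩ).
By the current-divider rule, I = I_in · G_k/ΣG = 6.99 × 0.2767 = 1.934 µA.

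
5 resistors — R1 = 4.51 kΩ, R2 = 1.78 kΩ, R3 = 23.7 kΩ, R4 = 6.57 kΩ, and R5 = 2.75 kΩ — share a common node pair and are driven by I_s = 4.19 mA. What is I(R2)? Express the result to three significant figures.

I ≈ 1.75 mA

Total conductance ΣG = 1/4.51 + 1/1.78 + 1/23.7 + 1/6.57 + 1/2.75 = 1.342 (units of 1/kΩ).
Current divider: I(R2) = I_s · G_k/ΣG = 4.19 × (0.5618/1.342) = 4.19 × 0.4188 = 1.755 mA.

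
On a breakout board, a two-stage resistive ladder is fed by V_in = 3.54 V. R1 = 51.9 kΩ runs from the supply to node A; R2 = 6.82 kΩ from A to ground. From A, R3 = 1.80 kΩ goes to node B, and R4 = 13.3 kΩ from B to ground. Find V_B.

V_B ≈ 0.259 V

The second stage (R3 + R4 = 15.10 kΩ) loads node A in parallel with R2.
R2 ‖ (R3+R4) = 4.698 kΩ.
V_A = 3.54 × 4.698/(51.9 + 4.698) = 0.2938 V.
Stage 2 is unloaded, so V_B = V_A · R4/(R3+R4) = 0.2938 × 13.3/15.10 = 0.2588 V.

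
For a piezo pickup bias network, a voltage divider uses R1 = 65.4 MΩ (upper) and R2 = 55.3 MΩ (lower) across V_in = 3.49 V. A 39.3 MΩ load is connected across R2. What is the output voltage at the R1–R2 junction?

The load sits in parallel with R2, giving an effective lower resistance R2' = R2·R_L/(R2+R_L) = 22.97 MΩ.
Voltage divider with the loaded lower leg: V_out = 3.49 × 22.97/(65.4 + 22.97) = 3.49 × 0.2600 = 0.9073 V.
(Unloaded it would be 1.60 V; the load pulls it down.)

V_out ≈ 0.907 V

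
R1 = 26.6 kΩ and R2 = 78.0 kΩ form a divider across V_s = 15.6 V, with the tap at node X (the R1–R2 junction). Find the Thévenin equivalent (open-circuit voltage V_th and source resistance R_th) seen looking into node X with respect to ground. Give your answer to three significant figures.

V_th ≈ 11.6 V, R_th ≈ 19.8 kΩ

Open-circuit (no load on X): V_th = V_s · R2/(R1 + R2) = 15.6 × 78.0/(26.60 + 78.0) = 11.63 V.
Zeroing V_s shorts the top of R1 to ground, so R_th = R1 ‖ R2 = 19.84 kΩ.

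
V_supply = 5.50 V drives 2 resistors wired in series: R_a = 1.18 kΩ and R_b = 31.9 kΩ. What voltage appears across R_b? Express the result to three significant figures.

V ≈ 5.30 V

Series total: ΣR = 1.18 + 31.9 = 33.08 kΩ.
V = V_supply · R/ΣR = 5.50 × 0.9643 = 5.304 V.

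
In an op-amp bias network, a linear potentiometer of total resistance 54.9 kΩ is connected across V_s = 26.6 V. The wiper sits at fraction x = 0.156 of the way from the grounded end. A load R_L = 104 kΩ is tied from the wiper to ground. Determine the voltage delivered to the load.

The pot divides into 46.34 kΩ above the wiper and 8.564 kΩ below.
Lower segment in parallel with the load: 8.564 ‖ 104 = 7.913 kΩ.
V_out = 26.6 × 7.913/(46.34 + 7.913) = 3.880 V.

V_out ≈ 3.88 V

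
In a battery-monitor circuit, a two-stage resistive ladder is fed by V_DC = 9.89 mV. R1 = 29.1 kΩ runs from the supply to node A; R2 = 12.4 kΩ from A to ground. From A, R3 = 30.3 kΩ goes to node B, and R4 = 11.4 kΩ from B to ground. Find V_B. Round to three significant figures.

Node A sees R2 in parallel with the series input of stage 2, R3 + R4 = 41.70 kΩ.
Effective lower resistance at A: R2 ‖ 41.70 = 9.558 kΩ.
So V_A = 9.89 × 0.2472 = 2.445 mV.
Then the unloaded second divider: V_B = V_A × R4/(R3+R4) = 2.445 × 0.2734 = 0.6685 mV.

V_B ≈ 0.668 mV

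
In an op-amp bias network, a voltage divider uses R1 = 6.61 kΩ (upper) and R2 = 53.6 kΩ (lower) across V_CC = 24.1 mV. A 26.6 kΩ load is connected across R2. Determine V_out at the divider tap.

V_out ≈ 17.6 mV

The load sits in parallel with R2, giving an effective lower resistance R2' = R2·R_L/(R2+R_L) = 17.78 kΩ.
Then V_out = V_CC · R2'/(R1 + R2') = 24.1 × 17.78/24.39 = 17.57 mV.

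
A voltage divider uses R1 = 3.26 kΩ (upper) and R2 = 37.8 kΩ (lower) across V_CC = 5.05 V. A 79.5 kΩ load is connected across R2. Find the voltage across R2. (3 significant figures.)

V_out ≈ 4.48 V

First combine the lower leg with the load: R2 ‖ R_L = 25.62 kΩ.
Then V_out = V_CC · R2'/(R1 + R2') = 5.05 × 25.62/28.88 = 4.480 V.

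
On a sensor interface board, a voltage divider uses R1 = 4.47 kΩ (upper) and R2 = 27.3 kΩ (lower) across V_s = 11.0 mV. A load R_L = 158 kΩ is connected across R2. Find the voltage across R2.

R2 ‖ R_L = (27.3 × 158)/(27.3 + 158) = 23.28 kΩ.
Then V_out = V_s · R2'/(R1 + R2') = 11.0 × 23.28/27.75 = 9.228 mV.

V_out ≈ 9.23 mV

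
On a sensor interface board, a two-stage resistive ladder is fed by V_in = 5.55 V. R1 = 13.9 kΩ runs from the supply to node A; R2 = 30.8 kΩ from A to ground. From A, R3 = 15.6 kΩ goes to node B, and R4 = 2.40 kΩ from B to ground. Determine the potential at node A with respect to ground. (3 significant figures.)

V_A ≈ 2.50 V

The second stage (R3 + R4 = 18.00 kΩ) loads node A in parallel with R2.
R2 ‖ (R3+R4) = 11.36 kΩ.
First divider: V_A = V_in · 11.36/(13.9 + 11.36) = 2.496 V.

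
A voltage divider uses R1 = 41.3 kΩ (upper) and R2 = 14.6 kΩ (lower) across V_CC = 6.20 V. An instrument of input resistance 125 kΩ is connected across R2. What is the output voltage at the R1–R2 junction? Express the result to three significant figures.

V_out ≈ 1.49 V

The load sits in parallel with R2, giving an effective lower resistance R2' = R2·R_L/(R2+R_L) = 13.07 kΩ.
Voltage divider with the loaded lower leg: V_out = 6.20 × 13.07/(41.3 + 13.07) = 6.20 × 0.2404 = 1.491 V.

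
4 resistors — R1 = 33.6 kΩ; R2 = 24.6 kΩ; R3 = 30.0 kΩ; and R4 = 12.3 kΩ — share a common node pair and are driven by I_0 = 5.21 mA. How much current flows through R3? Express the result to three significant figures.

ΣG = 1/33.6 + 1/24.6 + 1/30.0 + 1/12.3 = 0.1850.
Current divider: I(R3) = I_0 · G_k/ΣG = 5.21 × (0.03333/0.1850) = 5.21 × 0.1801 = 0.9385 mA.

I ≈ 0.939 mA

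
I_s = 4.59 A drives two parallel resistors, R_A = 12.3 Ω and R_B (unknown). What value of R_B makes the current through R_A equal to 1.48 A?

The fraction through R_A equals R_B/(R_A+R_B).
1.48/4.59 = R_B/(R_A + R_B) → R_B = R_A · (0.3224)/(1 − 0.3224) = 12.3 × 0.4759 = 5.853 Ω.

R_B ≈ 5.85 Ω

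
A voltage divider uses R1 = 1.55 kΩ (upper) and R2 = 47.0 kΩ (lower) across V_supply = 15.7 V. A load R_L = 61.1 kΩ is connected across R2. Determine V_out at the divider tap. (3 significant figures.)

First combine the lower leg with the load: R2 ‖ R_L = 26.57 kΩ.
Then V_out = V_supply · R2'/(R1 + R2') = 15.7 × 26.57/28.12 = 14.83 V.
(Unloaded it would be 15.2 V; the load pulls it down.)

V_out ≈ 14.8 V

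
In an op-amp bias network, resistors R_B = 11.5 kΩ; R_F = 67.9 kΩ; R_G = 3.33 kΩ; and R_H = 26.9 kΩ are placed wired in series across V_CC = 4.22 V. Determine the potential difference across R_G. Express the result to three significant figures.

V ≈ 0.128 V

Series total: ΣR = 11.5 + 67.9 + 3.33 + 26.9 = 109.6 kΩ.
V = V_CC · R/ΣR = 4.22 × 0.03037 = 0.1282 V.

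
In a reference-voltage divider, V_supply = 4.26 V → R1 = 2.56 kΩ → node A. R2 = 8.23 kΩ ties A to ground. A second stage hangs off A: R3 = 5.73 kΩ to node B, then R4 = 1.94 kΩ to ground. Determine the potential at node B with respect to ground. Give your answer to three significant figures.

V_B ≈ 0.655 V

Looking into the second stage from A: R3 + R4 = 7.670 kΩ appears in parallel with R2.
R2 ‖ (R3+R4) = 3.970 kΩ.
V_A = 4.26 × 3.970/(2.56 + 3.970) = 2.590 V.
Stage 2 is unloaded, so V_B = V_A · R4/(R3+R4) = 2.590 × 1.94/7.670 = 0.6551 V.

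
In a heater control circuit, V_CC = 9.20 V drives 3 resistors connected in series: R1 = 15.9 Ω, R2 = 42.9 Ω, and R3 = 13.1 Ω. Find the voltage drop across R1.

V ≈ 2.03 V

ΣR = 15.9 + 42.9 + 13.1 = 71.90 Ω.
By the voltage-divider rule, V = 9.20 × 15.90/71.90 = 2.034 V.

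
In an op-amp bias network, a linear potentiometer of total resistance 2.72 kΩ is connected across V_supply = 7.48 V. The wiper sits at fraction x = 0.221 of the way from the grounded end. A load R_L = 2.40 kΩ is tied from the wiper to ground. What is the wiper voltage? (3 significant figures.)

V_out ≈ 1.38 V

Split the track: R_lower = x·R_p = 0.6011 kΩ, R_upper = (1−x)·R_p = 2.119 kΩ.
(x·R_p) ‖ R_L = 0.4807 kΩ.
Then V_out = V_supply · 0.4807/(2.119 + 0.4807) = 1.383 V.
(Unloaded: V_out = x·V_supply = 1.65 V.)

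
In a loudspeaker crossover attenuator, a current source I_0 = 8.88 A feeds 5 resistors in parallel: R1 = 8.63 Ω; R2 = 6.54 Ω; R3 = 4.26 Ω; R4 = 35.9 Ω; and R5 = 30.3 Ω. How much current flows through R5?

Conductances: ΣG = 1/8.63 + 1/6.54 + 1/4.26 + 1/35.9 + 1/30.3 = 0.5644 (1/Ω).
R5 takes the fraction G_k/ΣG = 0.03300/0.5644 = 0.05848, so I = 8.88 × 0.05848 = 0.5193 A.

I ≈ 0.519 A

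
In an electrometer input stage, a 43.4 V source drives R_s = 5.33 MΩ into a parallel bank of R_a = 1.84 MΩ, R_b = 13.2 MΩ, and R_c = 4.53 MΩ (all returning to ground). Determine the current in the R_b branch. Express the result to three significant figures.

Parallel bank: R_p = 1/(1/1.84 + 1/13.2 + 1/4.53) = 1.190 MΩ.
V_A by voltage divider: V_A = 43.4 × 1.190/(5.33 + 1.190) = 7.924 V.
I(R_b) = V_A / R_b = 7.924/13.2 = 0.6003 µA.

I ≈ 0.600 µA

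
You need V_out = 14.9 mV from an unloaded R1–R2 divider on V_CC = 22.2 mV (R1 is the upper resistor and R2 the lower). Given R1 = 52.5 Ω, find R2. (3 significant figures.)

The divider ratio is R2/(R1+R2) = 14.9/22.2 = 0.6712.
So R2 = R1 · V_out/(V_CC − V_out) = 52.5 × 14.9/(22.2 − 14.9) = 52.5 × 2.041 = 107.2 Ω.

R2 ≈ 107 Ω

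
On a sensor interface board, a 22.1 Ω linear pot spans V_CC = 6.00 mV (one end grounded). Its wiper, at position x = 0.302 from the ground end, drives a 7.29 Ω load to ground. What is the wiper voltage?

The pot divides into 15.43 Ω above the wiper and 6.674 Ω below.
(x·R_p) ‖ R_L = 3.484 Ω.
Then V_out = V_CC · 3.484/(15.43 + 3.484) = 1.106 mV.
(Unloaded: V_out = x·V_CC = 1.81 mV.)

V_out ≈ 1.11 mV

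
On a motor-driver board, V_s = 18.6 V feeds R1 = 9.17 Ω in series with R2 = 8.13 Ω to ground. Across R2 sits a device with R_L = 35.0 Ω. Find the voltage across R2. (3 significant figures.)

V_out ≈ 7.78 V

First combine the lower leg with the load: R2 ‖ R_L = 6.597 Ω.
Voltage divider with the loaded lower leg: V_out = 18.6 × 6.597/(9.17 + 6.597) = 18.6 × 0.4184 = 7.783 V.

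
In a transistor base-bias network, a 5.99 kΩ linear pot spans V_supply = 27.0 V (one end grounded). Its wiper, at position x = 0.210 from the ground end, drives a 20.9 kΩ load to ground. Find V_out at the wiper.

Split the track: R_lower = x·R_p = 1.258 kΩ, R_upper = (1−x)·R_p = 4.732 kΩ.
(x·R_p) ‖ R_L = 1.186 kΩ.
Then V_out = V_supply · 1.186/(4.732 + 1.186) = 5.413 V.

V_out ≈ 5.41 V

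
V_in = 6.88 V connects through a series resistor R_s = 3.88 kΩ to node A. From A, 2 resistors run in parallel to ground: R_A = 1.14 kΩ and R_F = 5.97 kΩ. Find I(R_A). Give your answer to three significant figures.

I ≈ 1.19 mA

Combine the parallel branches: R_p = (1/1.14 + 1/5.97)⁻¹ = 0.9572 kΩ.
V_A by voltage divider: V_A = 6.88 × 0.9572/(3.88 + 0.9572) = 1.361 V.
I(R_A) = V_A / R_A = 1.361/1.14 = 1.194 mA.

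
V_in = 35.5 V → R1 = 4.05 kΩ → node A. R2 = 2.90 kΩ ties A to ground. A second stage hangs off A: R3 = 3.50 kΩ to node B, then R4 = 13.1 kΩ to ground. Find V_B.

The second stage (R3 + R4 = 16.60 kΩ) loads node A in parallel with R2.
R2 ‖ (R3+R4) = 2.469 kΩ.
First divider: V_A = V_in · 2.469/(4.05 + 2.469) = 13.44 V.
Stage 2 is unloaded, so V_B = V_A · R4/(R3+R4) = 13.44 × 13.1/16.60 = 10.61 V.

V_B ≈ 10.6 V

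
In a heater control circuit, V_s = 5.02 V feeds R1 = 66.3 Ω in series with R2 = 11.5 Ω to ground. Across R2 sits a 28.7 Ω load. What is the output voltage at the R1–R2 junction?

R2 ‖ R_L = (11.5 × 28.7)/(11.5 + 28.7) = 8.210 Ω.
Voltage divider with the loaded lower leg: V_out = 5.02 × 8.210/(66.3 + 8.210) = 5.02 × 0.1102 = 0.5531 V.
(Unloaded it would be 0.742 V; the load pulls it down.)

V_out ≈ 0.553 V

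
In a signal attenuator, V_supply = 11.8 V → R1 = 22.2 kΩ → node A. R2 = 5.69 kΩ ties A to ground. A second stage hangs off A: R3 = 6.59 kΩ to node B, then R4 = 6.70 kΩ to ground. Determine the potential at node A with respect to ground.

V_A ≈ 1.80 V

The second stage (R3 + R4 = 13.29 kΩ) loads node A in parallel with R2.
R2 ‖ (R3+R4) = 3.984 kΩ.
V_A = 11.8 × 3.984/(22.2 + 3.984) = 1.795 V.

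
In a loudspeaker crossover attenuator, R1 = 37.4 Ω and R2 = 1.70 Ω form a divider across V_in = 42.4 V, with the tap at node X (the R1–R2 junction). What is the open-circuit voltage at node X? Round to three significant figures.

V_th ≈ 1.84 V

With X open, the divider is unloaded: V_th = 42.4 × 1.70/39.10 = 1.843 V.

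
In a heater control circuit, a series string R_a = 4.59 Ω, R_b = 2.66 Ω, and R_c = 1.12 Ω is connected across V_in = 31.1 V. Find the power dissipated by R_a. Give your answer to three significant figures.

P ≈ 63.4 W

The common current is I = 31.1/8.370 = 3.716 A.
P = I²R = 13.81 × 4.59 = 63.37 W.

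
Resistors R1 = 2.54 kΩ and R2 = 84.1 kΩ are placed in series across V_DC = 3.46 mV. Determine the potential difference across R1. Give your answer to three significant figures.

V ≈ 0.101 mV

Series total: ΣR = 2.54 + 84.1 = 86.64 kΩ.
V = V_DC · R/ΣR = 3.46 × 0.02932 = 0.1014 mV.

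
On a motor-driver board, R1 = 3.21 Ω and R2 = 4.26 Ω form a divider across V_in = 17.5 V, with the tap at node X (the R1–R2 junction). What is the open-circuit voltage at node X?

V_th ≈ 9.98 V

With X open, the divider is unloaded: V_th = 17.5 × 4.26/7.470 = 9.980 V.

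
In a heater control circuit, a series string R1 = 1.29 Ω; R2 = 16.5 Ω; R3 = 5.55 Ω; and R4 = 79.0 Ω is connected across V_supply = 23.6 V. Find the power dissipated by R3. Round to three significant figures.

P ≈ 0.295 W

ΣR = 102.3 Ω → I = 23.6/102.3 = 0.2306 A.
P = I²R = 0.05318 × 5.55 = 0.2951 W.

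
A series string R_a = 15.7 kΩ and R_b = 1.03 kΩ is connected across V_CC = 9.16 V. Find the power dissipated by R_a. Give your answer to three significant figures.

The common current is I = 9.16/16.73 = 0.5475 mA.
P(R_a) = I²·R_a = (0.5475)² × 15.7 = 4.707 mW.

P ≈ 4.71 mW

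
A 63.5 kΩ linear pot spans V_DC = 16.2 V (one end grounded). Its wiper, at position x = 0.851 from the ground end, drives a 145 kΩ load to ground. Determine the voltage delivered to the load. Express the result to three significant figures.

V_out ≈ 13.1 V

The pot divides into 9.462 kΩ above the wiper and 54.04 kΩ below.
(x·R_p) ‖ R_L = 39.37 kΩ.
Loaded-divider output: V_out = 16.2 × 0.8062 = 13.06 V.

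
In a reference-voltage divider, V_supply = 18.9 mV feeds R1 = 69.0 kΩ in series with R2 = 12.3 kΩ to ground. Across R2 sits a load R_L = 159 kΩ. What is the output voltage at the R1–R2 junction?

V_out ≈ 2.68 mV

First combine the lower leg with the load: R2 ‖ R_L = 11.42 kΩ.
Now apply the divider: V_out = 18.9 × 0.1420 = 2.683 mV.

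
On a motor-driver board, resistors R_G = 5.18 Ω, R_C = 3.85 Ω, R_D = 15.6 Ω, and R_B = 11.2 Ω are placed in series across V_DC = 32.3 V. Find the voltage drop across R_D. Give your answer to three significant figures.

V ≈ 14.1 V

ΣR = 5.18 + 3.85 + 15.6 + 11.2 = 35.83 Ω.
V = V_DC · R/ΣR = 32.3 × 0.4354 = 14.06 V.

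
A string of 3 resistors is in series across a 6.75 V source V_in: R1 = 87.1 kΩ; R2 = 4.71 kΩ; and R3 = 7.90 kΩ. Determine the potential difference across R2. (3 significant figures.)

V ≈ 0.319 V

Total series resistance ΣR = 87.1 + 4.71 + 7.90 = 99.71 kΩ.
Voltage divider: V = V_in · (4.710 / 99.71) = 6.75 × 0.04724 = 0.3188 V.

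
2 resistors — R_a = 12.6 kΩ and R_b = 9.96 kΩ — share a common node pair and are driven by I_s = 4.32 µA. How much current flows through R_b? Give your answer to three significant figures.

I ≈ 2.41 µA

With just two branches, the current splits inversely with resistance.
So I = 4.32 × 12.6/22.56 = 2.413 µA.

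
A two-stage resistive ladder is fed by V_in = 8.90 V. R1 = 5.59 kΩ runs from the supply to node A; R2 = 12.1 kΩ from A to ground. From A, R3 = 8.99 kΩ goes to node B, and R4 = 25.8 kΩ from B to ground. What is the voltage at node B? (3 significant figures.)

Node A sees R2 in parallel with the series input of stage 2, R3 + R4 = 34.79 kΩ.
R2 ‖ (R3+R4) = 8.978 kΩ.
First divider: V_A = V_in · 8.978/(5.59 + 8.978) = 5.485 V.
V_B = V_A × 0.7416 = 4.067 V.

V_B ≈ 4.07 V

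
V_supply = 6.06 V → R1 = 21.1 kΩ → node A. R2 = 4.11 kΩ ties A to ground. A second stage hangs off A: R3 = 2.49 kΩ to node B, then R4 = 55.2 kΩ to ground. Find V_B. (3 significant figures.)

V_B ≈ 0.892 V

The second stage (R3 + R4 = 57.69 kΩ) loads node A in parallel with R2.
Effective lower resistance at A: R2 ‖ 57.69 = 3.837 kΩ.
V_A = 6.06 × 3.837/(21.1 + 3.837) = 0.9324 V.
Then the unloaded second divider: V_B = V_A × R4/(R3+R4) = 0.9324 × 0.9568 = 0.8921 V.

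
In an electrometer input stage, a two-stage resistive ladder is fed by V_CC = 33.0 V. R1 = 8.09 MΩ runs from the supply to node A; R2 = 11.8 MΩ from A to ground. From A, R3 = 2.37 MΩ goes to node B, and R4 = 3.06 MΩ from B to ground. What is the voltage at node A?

V_A ≈ 10.4 V

Node A sees R2 in parallel with the series input of stage 2, R3 + R4 = 5.430 MΩ.
R2 ‖ (R3+R4) = 3.719 MΩ.
So V_A = 33.0 × 0.3149 = 10.39 V.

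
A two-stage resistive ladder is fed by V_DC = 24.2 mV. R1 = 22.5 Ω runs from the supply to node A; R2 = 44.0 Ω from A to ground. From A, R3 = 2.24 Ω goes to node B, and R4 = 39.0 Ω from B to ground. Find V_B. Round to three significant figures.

V_B ≈ 11.1 mV

Looking into the second stage from A: R3 + R4 = 41.24 Ω appears in parallel with R2.
R2 ‖ (R3+R4) = 21.29 Ω.
So V_A = 24.2 × 0.4862 = 11.76 mV.
Stage 2 is unloaded, so V_B = V_A · R4/(R3+R4) = 11.76 × 39.0/41.24 = 11.13 mV.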